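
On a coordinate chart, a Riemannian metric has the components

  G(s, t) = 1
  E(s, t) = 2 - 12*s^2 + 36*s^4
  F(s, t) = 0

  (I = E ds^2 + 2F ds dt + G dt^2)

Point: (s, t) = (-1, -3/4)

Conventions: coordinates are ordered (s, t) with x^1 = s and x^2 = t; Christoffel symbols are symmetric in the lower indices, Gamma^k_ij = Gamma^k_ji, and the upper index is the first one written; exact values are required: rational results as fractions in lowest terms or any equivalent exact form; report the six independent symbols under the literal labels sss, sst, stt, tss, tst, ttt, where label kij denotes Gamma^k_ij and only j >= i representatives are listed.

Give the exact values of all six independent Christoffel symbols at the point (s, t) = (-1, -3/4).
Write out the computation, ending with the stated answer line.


E = 26, F = 0, G = 1 at the point
E_s = -120, E_t = 0, F_s = 0, F_t = 0, G_s = 0, G_t = 0
EG - F^2 = 26;  g^inv = (1/26) * [[1, 0], [0, 26]]
first-kind symbols [ij,l] = (1/2)(d_i g_jl + d_j g_il - d_l g_ij): [ss,s] = E_s/2 = -60, [ss,t] = F_s - E_t/2 = 0, [st,s] = E_t/2 = 0, [st,t] = G_s/2 = 0, [tt,s] = F_t - G_s/2 = 0, [tt,t] = G_t/2 = 0
Gamma^s_ij = (G*[ij,s] - F*[ij,t])/(EG - F^2), Gamma^t_ij = (E*[ij,t] - F*[ij,s])/(EG - F^2)

Answer: Gamma_sss = -30/13, Gamma_sst = 0, Gamma_stt = 0, Gamma_tss = 0, Gamma_tst = 0, Gamma_ttt = 0


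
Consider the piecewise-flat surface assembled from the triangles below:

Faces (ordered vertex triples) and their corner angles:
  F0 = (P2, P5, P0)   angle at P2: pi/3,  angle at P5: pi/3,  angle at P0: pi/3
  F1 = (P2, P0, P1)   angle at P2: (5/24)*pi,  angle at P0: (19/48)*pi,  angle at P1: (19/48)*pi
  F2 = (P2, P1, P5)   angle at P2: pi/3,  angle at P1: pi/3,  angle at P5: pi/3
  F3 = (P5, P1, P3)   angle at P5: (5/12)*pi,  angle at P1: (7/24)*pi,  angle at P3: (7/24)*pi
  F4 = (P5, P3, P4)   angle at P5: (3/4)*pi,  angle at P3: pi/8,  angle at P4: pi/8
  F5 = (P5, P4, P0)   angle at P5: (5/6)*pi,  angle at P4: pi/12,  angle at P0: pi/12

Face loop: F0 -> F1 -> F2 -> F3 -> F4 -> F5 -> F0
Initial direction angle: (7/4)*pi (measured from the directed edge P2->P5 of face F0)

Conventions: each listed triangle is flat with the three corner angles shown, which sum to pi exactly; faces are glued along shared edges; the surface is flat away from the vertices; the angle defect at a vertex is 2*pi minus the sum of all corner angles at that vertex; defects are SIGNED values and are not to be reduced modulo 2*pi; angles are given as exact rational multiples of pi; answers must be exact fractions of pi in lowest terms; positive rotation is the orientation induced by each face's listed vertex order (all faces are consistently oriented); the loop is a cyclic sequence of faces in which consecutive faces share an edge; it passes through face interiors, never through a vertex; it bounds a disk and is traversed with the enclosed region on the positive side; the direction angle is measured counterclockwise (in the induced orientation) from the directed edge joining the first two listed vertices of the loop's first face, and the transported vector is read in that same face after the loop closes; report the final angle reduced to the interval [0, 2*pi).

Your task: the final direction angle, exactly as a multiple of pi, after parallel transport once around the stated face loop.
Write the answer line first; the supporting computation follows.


Answer: final direction angle = (5/24)*pi

enclosed vertex P2: corner angles sum to (7/8)*pi, defect = 2*pi - (7/8)*pi = (9/8)*pi
enclosed vertex P5: corner angles sum to (8/3)*pi, defect = 2*pi - (8/3)*pi = (-2/3)*pi
adding the enclosed defects to the starting angle (mod 2*pi, induced orientation) gives the holonomy
final angle = (7/4)*pi + (11/24)*pi = (5/24)*pi (mod 2*pi)


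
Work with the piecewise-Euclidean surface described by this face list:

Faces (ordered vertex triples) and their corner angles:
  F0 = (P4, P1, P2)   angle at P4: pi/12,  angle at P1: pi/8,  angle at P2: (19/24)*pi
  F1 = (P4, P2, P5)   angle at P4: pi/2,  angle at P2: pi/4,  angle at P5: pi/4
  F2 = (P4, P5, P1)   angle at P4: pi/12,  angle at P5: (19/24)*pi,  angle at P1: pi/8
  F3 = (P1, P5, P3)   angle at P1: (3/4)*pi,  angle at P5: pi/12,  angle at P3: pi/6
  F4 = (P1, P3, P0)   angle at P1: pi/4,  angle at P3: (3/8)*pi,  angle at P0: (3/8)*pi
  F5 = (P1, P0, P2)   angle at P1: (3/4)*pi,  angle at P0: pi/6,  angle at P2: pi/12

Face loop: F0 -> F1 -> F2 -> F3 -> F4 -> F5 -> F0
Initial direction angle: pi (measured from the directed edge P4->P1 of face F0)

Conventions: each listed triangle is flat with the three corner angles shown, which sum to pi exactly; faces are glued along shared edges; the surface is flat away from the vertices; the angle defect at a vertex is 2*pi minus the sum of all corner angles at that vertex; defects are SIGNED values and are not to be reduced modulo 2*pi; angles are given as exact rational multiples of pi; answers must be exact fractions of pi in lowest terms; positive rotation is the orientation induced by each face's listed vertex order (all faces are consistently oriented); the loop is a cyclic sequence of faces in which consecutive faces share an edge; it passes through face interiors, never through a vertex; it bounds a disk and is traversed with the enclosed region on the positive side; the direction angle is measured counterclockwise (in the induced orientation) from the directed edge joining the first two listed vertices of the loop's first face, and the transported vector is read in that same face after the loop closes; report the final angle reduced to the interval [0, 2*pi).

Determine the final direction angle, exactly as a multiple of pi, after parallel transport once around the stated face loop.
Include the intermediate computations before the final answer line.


enclosed vertex P1: corner angles sum to 2*pi, defect = 2*pi - 2*pi = 0
enclosed vertex P4: corner angles sum to (2/3)*pi, defect = 2*pi - (2/3)*pi = (4/3)*pi
transport around the loop rotates by the sum of enclosed defects; add to the initial angle mod 2*pi
final angle = pi + (4/3)*pi = pi/3 (mod 2*pi)

Answer: final direction angle = pi/3


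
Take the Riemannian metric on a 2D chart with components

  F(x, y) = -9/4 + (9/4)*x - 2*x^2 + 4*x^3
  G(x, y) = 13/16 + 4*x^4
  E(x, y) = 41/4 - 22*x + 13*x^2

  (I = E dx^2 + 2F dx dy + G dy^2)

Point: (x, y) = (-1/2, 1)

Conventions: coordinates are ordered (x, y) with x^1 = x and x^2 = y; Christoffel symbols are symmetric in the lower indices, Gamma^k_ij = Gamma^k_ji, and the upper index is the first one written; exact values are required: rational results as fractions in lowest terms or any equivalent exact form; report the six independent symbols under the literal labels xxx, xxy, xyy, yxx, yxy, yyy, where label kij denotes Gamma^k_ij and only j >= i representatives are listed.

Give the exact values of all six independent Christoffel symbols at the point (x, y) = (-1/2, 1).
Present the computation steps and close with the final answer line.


E = 49/2, F = -35/8, G = 17/16 at the point
E_x = -35, E_y = 0, F_x = 29/4, F_y = 0, G_x = -2, G_y = 0
EG - F^2 = 441/64;  g^inv = (64/441) * [[17/16, 35/8], [35/8, 49/2]]
first-kind symbols [ij,l] = (1/2)(d_i g_jl + d_j g_il - d_l g_ij): [xx,x] = E_x/2 = -35/2, [xx,y] = F_x - E_y/2 = 29/4, [xy,x] = E_y/2 = 0, [xy,y] = G_x/2 = -1, [yy,x] = F_y - G_x/2 = 1, [yy,y] = G_y/2 = 0
Gamma^x_ij = (G*[ij,x] - F*[ij,y])/(EG - F^2), Gamma^y_ij = (E*[ij,y] - F*[ij,x])/(EG - F^2)

Answer: Gamma_xxx = 40/21, Gamma_xxy = -40/63, Gamma_xyy = 68/441, Gamma_yxx = 44/3, Gamma_yxy = -32/9, Gamma_yyy = 40/63


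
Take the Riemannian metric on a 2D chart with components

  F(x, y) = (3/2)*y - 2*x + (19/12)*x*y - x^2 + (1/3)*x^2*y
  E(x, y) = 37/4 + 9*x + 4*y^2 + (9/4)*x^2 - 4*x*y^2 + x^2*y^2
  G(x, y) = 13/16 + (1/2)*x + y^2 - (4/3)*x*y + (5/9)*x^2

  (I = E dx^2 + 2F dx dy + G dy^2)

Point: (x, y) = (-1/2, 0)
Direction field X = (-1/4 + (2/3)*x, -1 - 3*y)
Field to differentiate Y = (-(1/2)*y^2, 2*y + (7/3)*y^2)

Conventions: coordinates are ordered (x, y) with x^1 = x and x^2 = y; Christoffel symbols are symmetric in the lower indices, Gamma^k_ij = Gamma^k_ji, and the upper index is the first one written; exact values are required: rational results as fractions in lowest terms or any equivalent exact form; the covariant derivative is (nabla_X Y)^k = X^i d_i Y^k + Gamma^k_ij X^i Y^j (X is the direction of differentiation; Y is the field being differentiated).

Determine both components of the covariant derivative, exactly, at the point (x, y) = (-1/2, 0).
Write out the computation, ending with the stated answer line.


E = 85/16, F = 3/4, G = 101/144 at the point
E_x = 27/4, E_y = 0, F_x = -1, F_y = 19/24, G_x = -1/18, G_y = 2/3
EG - F^2 = 7289/2304;  g^inv = (2304/7289) * [[101/144, -3/4], [-3/4, 85/16]]
first-kind symbols [ij,l] = (1/2)(d_i g_jl + d_j g_il - d_l g_ij): [xx,x] = E_x/2 = 27/8, [xx,y] = F_x - E_y/2 = -1, [xy,x] = E_y/2 = 0, [xy,y] = G_x/2 = -1/36, [yy,x] = F_y - G_x/2 = 59/72, [yy,y] = G_y/2 = 1/3
Gamma^x_ij = (G*[ij,x] - F*[ij,y])/(EG - F^2), Gamma^y_ij = (E*[ij,y] - F*[ij,x])/(EG - F^2)
Gamma_xxx = 7182/7289, Gamma_xxy = 48/7289, Gamma_xyy = 182/1773, Gamma_yxx = -18072/7289, Gamma_yxy = -340/7289, Gamma_yyy = 72/197
X = (-7/12, -1), Y = (0, 0) at the point

Answer: (nabla_X Y)^x = 0, (nabla_X Y)^y = -2


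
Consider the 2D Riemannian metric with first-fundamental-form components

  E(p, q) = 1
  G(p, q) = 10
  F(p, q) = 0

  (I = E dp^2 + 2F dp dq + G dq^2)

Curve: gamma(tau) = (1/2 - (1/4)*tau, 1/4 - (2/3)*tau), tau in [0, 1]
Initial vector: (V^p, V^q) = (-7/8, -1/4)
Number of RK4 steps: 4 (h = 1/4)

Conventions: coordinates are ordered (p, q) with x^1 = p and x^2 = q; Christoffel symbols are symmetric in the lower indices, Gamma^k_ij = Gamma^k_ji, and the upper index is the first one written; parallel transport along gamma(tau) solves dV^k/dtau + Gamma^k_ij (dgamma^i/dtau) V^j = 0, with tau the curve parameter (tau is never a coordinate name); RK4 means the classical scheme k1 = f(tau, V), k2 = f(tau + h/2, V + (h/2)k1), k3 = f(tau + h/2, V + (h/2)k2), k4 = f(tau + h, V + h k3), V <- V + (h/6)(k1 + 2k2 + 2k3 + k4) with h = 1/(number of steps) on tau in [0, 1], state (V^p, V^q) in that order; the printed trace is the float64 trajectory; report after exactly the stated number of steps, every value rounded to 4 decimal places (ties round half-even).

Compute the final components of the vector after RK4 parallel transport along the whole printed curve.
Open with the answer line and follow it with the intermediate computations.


Answer: V^p = -0.8750, V^q = -0.2500

gamma'(tau) = (-1/4, -2/3); f(tau, V)^k = -Gamma^k_ij(gamma(tau)) gamma'^i(tau) V^j; h = 1/4; intermediate values shown to 6 dp
curve data and Christoffel symbols at the stage parameters:
  tau = 0.000000: gamma = (0.500000, 0.250000), gamma' = (-0.250000, -0.666667); Gamma_ppp = 0.000000, Gamma_ppq = 0.000000, Gamma_pqq = 0.000000, Gamma_qpp = 0.000000, Gamma_qpq = 0.000000, Gamma_qqq = 0.000000
  tau = 0.125000: gamma = (0.468750, 0.166667), gamma' = (-0.250000, -0.666667); Gamma_ppp = 0.000000, Gamma_ppq = 0.000000, Gamma_pqq = 0.000000, Gamma_qpp = 0.000000, Gamma_qpq = 0.000000, Gamma_qqq = 0.000000
  tau = 0.250000: gamma = (0.437500, 0.083333), gamma' = (-0.250000, -0.666667); Gamma_ppp = 0.000000, Gamma_ppq = 0.000000, Gamma_pqq = 0.000000, Gamma_qpp = 0.000000, Gamma_qpq = 0.000000, Gamma_qqq = 0.000000
  tau = 0.375000: gamma = (0.406250, 0.000000), gamma' = (-0.250000, -0.666667); Gamma_ppp = 0.000000, Gamma_ppq = 0.000000, Gamma_pqq = 0.000000, Gamma_qpp = 0.000000, Gamma_qpq = 0.000000, Gamma_qqq = 0.000000
  tau = 0.500000: gamma = (0.375000, -0.083333), gamma' = (-0.250000, -0.666667); Gamma_ppp = 0.000000, Gamma_ppq = 0.000000, Gamma_pqq = 0.000000, Gamma_qpp = 0.000000, Gamma_qpq = 0.000000, Gamma_qqq = 0.000000
  tau = 0.625000: gamma = (0.343750, -0.166667), gamma' = (-0.250000, -0.666667); Gamma_ppp = 0.000000, Gamma_ppq = 0.000000, Gamma_pqq = 0.000000, Gamma_qpp = 0.000000, Gamma_qpq = 0.000000, Gamma_qqq = 0.000000
  tau = 0.750000: gamma = (0.312500, -0.250000), gamma' = (-0.250000, -0.666667); Gamma_ppp = 0.000000, Gamma_ppq = 0.000000, Gamma_pqq = 0.000000, Gamma_qpp = 0.000000, Gamma_qpq = 0.000000, Gamma_qqq = 0.000000
  tau = 0.875000: gamma = (0.281250, -0.333333), gamma' = (-0.250000, -0.666667); Gamma_ppp = 0.000000, Gamma_ppq = 0.000000, Gamma_pqq = 0.000000, Gamma_qpp = 0.000000, Gamma_qpq = 0.000000, Gamma_qqq = 0.000000
  tau = 1.000000: gamma = (0.250000, -0.416667), gamma' = (-0.250000, -0.666667); Gamma_ppp = 0.000000, Gamma_ppq = 0.000000, Gamma_pqq = 0.000000, Gamma_qpp = 0.000000, Gamma_qpq = 0.000000, Gamma_qqq = 0.000000
step 0: V^p = -0.8750, V^q = -0.2500
step 1: k1 = (0.000000, 0.000000), k2 = (0.000000, 0.000000), k3 = (0.000000, 0.000000), k4 = (0.000000, 0.000000); V <- V + (h/6)(k1 + 2k2 + 2k3 + k4): V^p = -0.8750, V^q = -0.2500
step 2: k1 = (0.000000, 0.000000), k2 = (0.000000, 0.000000), k3 = (0.000000, 0.000000), k4 = (0.000000, 0.000000); V <- V + (h/6)(k1 + 2k2 + 2k3 + k4): V^p = -0.8750, V^q = -0.2500
step 3: k1 = (0.000000, 0.000000), k2 = (0.000000, 0.000000), k3 = (0.000000, 0.000000), k4 = (0.000000, 0.000000); V <- V + (h/6)(k1 + 2k2 + 2k3 + k4): V^p = -0.8750, V^q = -0.2500
step 4: k1 = (0.000000, 0.000000), k2 = (0.000000, 0.000000), k3 = (0.000000, 0.000000), k4 = (0.000000, 0.000000); V <- V + (h/6)(k1 + 2k2 + 2k3 + k4): V^p = -0.8750, V^q = -0.2500


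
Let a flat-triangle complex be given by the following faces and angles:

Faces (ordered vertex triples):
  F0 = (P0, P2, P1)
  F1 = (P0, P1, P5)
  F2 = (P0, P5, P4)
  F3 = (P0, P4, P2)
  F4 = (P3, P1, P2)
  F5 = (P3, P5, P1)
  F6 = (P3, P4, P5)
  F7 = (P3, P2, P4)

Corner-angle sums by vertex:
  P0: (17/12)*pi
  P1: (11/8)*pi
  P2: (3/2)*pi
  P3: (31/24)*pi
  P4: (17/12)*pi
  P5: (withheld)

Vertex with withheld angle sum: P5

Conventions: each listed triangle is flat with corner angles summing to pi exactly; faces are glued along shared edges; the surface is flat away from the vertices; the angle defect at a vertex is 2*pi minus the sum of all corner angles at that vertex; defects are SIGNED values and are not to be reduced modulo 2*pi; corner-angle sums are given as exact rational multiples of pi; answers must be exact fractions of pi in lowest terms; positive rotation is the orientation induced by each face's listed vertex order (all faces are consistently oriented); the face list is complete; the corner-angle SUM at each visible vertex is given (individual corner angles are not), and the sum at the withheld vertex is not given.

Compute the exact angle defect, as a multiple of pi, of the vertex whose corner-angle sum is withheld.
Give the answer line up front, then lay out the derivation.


Answer: defect(P5) = pi

V = 6, E = 12, F = 8; chi = V - E + F = 2
Gauss-Bonnet: total defect = 2*pi*chi = 4*pi; visible defects sum to 3*pi


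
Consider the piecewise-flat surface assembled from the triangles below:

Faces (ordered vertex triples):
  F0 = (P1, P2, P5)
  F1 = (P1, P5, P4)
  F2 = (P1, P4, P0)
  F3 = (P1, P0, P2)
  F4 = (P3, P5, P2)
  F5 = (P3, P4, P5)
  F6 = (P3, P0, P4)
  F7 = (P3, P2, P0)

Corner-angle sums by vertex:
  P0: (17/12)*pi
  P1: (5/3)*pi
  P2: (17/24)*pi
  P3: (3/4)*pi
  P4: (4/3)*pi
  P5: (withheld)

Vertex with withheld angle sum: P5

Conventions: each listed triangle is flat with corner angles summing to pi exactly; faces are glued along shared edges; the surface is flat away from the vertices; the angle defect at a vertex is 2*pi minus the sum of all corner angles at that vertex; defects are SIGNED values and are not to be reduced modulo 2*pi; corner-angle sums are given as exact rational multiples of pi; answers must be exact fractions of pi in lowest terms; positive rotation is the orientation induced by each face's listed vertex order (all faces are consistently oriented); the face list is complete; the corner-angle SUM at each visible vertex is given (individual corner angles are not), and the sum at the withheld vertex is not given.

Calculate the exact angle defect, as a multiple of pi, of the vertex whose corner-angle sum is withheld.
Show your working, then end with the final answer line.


V = 6, E = 12, F = 8; chi = V - E + F = 2
Gauss-Bonnet: total defect = 2*pi*chi = 4*pi; visible defects sum to (33/8)*pi

Answer: defect(P5) = -pi/8


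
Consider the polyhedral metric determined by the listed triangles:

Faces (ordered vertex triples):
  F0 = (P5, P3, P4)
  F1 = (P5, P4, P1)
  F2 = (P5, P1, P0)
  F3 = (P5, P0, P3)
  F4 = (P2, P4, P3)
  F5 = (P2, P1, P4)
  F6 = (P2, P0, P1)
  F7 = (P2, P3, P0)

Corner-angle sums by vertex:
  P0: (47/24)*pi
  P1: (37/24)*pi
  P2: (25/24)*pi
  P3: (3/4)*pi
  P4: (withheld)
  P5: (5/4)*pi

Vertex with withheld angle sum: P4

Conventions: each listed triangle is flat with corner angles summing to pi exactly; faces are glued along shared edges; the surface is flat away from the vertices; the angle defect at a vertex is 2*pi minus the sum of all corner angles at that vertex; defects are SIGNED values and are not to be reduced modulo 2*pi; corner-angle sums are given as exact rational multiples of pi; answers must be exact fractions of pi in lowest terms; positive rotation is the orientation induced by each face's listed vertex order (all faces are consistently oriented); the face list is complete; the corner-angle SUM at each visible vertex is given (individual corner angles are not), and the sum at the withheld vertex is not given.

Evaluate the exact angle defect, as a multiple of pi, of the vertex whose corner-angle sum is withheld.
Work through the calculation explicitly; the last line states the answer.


V = 6, E = 12, F = 8; chi = V - E + F = 2
Gauss-Bonnet: total defect = 2*pi*chi = 4*pi; visible defects sum to (83/24)*pi

Answer: defect(P4) = (13/24)*pi


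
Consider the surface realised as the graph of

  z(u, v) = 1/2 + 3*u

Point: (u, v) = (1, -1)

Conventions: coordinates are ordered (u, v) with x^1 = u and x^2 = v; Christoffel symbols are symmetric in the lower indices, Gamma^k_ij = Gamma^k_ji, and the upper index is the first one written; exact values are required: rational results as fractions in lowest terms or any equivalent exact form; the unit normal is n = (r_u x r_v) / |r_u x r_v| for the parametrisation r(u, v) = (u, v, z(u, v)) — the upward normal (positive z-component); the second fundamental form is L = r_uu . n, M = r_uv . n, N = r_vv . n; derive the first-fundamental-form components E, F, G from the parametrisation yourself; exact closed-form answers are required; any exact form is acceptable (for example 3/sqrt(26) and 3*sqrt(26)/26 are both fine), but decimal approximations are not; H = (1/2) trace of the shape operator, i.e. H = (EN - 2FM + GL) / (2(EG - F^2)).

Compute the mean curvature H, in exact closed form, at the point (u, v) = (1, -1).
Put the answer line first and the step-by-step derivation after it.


Answer: H = 0

z_u = 3, z_v = 0, z_uu = 0, z_uv = 0, z_vv = 0
E = 10, F = 0, G = 1; answer radicand W^2 = 10
unnormalised second-form numerators: l = 0, m = 0, n = 0; L = l/sqrt(10), and similarly M = m/sqrt(W^2), N = n/sqrt(W^2)
H = (E*n - 2*F*m + G*l) / (2*(EG - F^2)*sqrt(W^2)); E*n - 2*F*m + G*l = 0, EG - F^2 = 10, so H = (0)/sqrt(10)


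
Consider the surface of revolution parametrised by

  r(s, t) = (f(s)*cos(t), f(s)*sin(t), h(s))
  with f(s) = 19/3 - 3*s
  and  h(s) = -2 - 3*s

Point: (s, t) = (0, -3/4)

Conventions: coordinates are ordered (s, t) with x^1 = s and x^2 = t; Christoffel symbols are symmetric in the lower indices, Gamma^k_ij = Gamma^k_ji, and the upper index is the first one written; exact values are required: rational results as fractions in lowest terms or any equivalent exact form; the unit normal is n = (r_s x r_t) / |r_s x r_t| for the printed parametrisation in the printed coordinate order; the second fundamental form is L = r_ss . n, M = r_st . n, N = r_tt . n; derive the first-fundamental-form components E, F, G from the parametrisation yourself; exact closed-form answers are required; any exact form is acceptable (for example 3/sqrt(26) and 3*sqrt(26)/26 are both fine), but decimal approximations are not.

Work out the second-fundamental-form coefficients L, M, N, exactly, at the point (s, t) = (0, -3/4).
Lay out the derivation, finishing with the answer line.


f = 19/3, f' = -3, f'' = 0, h' = -3, h'' = 0
E = 18, F = 0, G = 361/9; answer radicand W^2 = 18
unnormalised second-form numerators: l = 0, m = 0, n = -19; L = l/sqrt(18), and similarly M = m/sqrt(W^2), N = n/sqrt(W^2)

Answer: L = 0, M = 0, N = -19*sqrt(2)/6


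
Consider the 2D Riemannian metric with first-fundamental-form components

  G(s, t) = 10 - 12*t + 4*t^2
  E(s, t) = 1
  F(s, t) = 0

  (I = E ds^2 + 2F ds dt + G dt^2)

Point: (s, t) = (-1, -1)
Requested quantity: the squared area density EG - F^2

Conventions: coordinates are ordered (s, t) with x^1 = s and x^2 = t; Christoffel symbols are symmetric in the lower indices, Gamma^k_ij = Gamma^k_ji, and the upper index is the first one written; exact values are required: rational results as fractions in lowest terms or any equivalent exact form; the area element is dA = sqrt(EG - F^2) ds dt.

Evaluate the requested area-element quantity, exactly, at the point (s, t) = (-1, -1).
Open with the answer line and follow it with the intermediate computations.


Answer: EG - F^2 = 26

E = 1, F = 0, G = 26; EG - F^2 = 26


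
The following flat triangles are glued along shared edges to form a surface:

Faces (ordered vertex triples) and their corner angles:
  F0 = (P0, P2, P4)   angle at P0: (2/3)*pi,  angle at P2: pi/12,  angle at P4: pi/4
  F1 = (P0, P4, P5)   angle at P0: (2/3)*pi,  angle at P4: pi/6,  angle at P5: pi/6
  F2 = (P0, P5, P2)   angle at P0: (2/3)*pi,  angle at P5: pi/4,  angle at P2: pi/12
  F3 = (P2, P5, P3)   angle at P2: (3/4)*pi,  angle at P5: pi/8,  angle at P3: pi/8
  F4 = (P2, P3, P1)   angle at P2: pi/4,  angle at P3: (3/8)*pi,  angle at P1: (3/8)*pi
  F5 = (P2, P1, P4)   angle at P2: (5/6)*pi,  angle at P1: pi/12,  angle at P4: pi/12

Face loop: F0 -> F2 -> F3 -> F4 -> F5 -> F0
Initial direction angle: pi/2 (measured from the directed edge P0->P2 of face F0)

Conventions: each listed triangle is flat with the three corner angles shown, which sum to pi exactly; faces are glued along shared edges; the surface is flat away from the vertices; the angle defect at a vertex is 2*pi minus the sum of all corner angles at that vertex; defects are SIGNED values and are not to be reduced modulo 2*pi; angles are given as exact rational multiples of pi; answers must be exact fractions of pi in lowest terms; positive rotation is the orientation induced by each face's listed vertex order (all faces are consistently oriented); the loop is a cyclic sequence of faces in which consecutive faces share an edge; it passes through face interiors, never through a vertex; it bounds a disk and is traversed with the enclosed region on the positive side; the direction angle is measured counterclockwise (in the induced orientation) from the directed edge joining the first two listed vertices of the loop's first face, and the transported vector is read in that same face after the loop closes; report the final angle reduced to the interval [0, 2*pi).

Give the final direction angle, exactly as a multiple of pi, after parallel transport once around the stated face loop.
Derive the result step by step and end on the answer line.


enclosed vertex P2: corner angles sum to 2*pi, defect = 2*pi - 2*pi = 0
the rotation equals the total enclosed defect, so the final angle is initial + defects (mod 2*pi)
final angle = pi/2 + 0 = pi/2 (mod 2*pi)

Answer: final direction angle = pi/2


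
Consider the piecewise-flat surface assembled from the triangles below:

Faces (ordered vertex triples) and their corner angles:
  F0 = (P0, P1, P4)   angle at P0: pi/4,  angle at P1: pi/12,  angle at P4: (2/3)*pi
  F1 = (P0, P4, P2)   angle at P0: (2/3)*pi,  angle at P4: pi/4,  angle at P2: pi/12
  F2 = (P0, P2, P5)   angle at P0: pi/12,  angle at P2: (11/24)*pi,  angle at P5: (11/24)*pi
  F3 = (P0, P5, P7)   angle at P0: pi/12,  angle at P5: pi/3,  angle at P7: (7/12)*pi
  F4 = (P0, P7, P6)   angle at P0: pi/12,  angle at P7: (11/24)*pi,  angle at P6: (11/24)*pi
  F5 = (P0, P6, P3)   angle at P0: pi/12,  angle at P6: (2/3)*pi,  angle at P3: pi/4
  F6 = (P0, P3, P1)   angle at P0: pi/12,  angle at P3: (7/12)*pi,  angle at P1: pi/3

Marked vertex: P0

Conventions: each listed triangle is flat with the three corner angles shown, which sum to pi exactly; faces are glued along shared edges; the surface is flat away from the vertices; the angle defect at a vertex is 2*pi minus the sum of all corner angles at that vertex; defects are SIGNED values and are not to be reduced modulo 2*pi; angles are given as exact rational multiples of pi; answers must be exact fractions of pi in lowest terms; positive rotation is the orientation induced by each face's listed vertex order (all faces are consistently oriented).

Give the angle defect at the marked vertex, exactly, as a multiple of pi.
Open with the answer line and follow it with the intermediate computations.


Answer: defect(P0) = (2/3)*pi

Sum of corner angles at P0: (4/3)*pi
defect = 2*pi - (4/3)*pi


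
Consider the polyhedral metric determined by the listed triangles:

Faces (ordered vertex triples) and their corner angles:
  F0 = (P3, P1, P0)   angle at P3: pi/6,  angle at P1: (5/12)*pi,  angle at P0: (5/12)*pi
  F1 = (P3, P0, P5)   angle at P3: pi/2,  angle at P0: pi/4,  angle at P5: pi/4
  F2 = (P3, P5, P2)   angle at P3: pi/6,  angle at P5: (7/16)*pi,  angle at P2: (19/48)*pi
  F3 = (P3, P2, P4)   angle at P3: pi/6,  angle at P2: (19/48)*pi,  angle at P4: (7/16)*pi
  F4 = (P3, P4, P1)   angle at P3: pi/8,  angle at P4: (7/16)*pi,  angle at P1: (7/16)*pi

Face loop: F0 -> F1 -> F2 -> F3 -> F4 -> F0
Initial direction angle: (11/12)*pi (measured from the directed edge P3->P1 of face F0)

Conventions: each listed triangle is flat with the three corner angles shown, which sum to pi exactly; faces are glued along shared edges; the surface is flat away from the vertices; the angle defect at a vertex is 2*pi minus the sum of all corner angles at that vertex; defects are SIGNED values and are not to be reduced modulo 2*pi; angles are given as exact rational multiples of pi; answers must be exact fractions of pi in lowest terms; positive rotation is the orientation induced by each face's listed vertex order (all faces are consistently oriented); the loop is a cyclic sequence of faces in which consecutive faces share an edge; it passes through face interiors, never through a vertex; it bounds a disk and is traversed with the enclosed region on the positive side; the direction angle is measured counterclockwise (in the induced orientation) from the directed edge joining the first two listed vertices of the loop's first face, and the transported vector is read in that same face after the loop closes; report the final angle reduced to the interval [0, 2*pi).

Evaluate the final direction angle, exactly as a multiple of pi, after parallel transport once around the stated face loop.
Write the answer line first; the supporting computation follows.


Answer: final direction angle = (43/24)*pi

enclosed vertex P3: corner angles sum to (9/8)*pi, defect = 2*pi - (9/8)*pi = (7/8)*pi
the rotation equals the total enclosed defect, so the final angle is initial + defects (mod 2*pi)
final angle = (11/12)*pi + (7/8)*pi = (43/24)*pi (mod 2*pi)


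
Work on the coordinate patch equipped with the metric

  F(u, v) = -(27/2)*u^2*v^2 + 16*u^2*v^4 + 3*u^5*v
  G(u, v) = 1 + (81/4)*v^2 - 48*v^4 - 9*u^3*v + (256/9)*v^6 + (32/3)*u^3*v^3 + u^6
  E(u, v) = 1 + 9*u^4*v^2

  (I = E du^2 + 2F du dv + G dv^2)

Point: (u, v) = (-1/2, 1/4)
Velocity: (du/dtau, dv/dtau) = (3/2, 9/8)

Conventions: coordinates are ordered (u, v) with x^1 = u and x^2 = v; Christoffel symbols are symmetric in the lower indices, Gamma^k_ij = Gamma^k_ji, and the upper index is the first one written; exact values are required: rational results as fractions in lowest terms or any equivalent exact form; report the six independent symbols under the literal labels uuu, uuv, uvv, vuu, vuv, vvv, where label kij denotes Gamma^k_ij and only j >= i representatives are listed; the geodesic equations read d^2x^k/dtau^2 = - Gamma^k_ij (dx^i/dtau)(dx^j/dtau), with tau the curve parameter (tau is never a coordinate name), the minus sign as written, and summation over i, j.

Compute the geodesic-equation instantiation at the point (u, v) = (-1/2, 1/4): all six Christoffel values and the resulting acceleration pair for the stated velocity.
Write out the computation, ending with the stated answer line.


E = 265/256, F = -7/32, G = 85/36 at the point
E_u = -9/32, E_v = 9/32, F_u = 65/64, F_v = -49/32, G_u = -7/4, G_v = 49/6
EG - F^2 = 5521/2304;  g^inv = (2304/5521) * [[85/36, 7/32], [7/32, 265/256]]
first-kind symbols [ij,l] = (1/2)(d_i g_jl + d_j g_il - d_l g_ij): [uu,u] = E_u/2 = -9/64, [uu,v] = F_u - E_v/2 = 7/8, [uv,u] = E_v/2 = 9/64, [uv,v] = G_u/2 = -7/8, [vv,u] = F_v - G_u/2 = -21/32, [vv,v] = G_v/2 = 49/12
Gamma^u_ij = (G*[ij,u] - F*[ij,v])/(EG - F^2), Gamma^v_ij = (E*[ij,v] - F*[ij,u])/(EG - F^2)
Gamma_uuu = -324/5521, Gamma_uuv = 324/5521, Gamma_uvv = -1512/5521, Gamma_vuu = 2016/5521, Gamma_vuv = -2016/5521, Gamma_vvv = 9408/5521
d^2u/dtau^2 = -(Gamma_uuu*(3/2)^2 + 2*Gamma_uuv*(3/2)*(9/8) + Gamma_uvv*(9/8)^2) = 12393/44168
d^2v/dtau^2 = -(Gamma_vuu*(3/2)^2 + 2*Gamma_vuv*(3/2)*(9/8) + Gamma_vvv*(9/8)^2) = -9639/5521

Answer: Gamma_uuu = -324/5521, Gamma_uuv = 324/5521, Gamma_uvv = -1512/5521, Gamma_vuu = 2016/5521, Gamma_vuv = -2016/5521, Gamma_vvv = 9408/5521; accelerations (d^2u/dtau^2, d^2v/dtau^2) = (12393/44168, -9639/5521)


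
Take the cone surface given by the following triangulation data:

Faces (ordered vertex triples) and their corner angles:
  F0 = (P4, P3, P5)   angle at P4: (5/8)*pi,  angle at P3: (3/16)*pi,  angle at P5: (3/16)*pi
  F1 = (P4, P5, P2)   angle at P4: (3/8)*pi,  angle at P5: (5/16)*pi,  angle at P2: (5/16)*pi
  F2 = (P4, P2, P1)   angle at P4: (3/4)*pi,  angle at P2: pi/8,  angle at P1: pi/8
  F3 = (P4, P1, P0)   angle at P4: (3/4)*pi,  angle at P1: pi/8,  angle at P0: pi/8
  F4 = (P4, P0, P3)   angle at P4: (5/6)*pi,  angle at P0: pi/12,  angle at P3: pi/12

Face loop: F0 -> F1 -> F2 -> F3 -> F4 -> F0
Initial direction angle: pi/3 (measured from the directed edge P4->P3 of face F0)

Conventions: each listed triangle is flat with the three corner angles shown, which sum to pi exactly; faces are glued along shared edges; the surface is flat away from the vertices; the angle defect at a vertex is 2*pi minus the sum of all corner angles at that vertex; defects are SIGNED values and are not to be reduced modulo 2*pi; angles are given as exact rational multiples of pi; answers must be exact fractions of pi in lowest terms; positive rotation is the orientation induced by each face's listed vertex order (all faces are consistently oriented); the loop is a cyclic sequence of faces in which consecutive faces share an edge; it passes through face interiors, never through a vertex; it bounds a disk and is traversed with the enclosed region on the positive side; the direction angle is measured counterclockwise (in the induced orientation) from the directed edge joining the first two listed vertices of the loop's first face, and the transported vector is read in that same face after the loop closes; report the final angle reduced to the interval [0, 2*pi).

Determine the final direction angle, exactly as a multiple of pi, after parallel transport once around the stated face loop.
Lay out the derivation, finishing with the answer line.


enclosed vertex P4: corner angles sum to (10/3)*pi, defect = 2*pi - (10/3)*pi = (-4/3)*pi
summing the enclosed defects onto the initial angle, mod 2*pi in the induced orientation:
final angle = pi/3 - (4/3)*pi = pi (mod 2*pi)

Answer: final direction angle = pi


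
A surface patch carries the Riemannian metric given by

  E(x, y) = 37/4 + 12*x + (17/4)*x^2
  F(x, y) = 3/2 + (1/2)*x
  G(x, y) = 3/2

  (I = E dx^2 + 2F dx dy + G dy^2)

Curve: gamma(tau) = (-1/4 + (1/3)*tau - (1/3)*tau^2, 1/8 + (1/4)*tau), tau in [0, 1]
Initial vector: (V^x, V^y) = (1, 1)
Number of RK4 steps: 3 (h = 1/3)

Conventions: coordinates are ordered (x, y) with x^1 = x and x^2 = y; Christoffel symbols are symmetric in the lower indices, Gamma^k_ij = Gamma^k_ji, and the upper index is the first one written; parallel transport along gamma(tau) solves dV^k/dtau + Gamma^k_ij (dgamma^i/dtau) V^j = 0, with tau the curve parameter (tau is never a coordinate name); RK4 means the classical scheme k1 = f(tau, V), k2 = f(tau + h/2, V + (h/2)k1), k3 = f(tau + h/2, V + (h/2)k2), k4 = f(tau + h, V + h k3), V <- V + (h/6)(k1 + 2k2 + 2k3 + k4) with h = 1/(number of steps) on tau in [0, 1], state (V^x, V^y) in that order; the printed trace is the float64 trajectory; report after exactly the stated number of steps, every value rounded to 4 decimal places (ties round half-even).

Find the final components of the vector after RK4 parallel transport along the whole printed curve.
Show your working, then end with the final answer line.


gamma'(tau) = (1/3 - (2/3)*tau, 1/4); f(tau, V)^k = -Gamma^k_ij(gamma(tau)) gamma'^i(tau) V^j; h = 1/3; intermediate values shown to 6 dp
curve data and Christoffel symbols at the stage parameters:
  tau = 0.000000: gamma = (-0.250000, 0.125000), gamma' = (0.333333, 0.250000); Gamma_xxx = 0.852329, Gamma_xxy = 0.000000, Gamma_xyy = 0.000000, Gamma_yxx = -0.447968, Gamma_yxy = 0.000000, Gamma_yyy = 0.000000
  tau = 0.166667: gamma = (-0.203704, 0.166667), gamma' = (0.222222, 0.250000); Gamma_xxx = 0.822056, Gamma_xxy = 0.000000, Gamma_xyy = 0.000000, Gamma_yxx = -0.432904, Gamma_yxy = 0.000000, Gamma_yyy = 0.000000
  tau = 0.333333: gamma = (-0.175926, 0.208333), gamma' = (0.111111, 0.250000); Gamma_xxx = 0.804827, Gamma_xxy = 0.000000, Gamma_xyy = 0.000000, Gamma_yxx = -0.424297, Gamma_yxy = 0.000000, Gamma_yyy = 0.000000
  tau = 0.500000: gamma = (-0.166667, 0.250000), gamma' = (0.000000, 0.250000); Gamma_xxx = 0.799232, Gamma_xxy = 0.000000, Gamma_xyy = 0.000000, Gamma_yxx = -0.421497, Gamma_yxy = 0.000000, Gamma_yyy = 0.000000
  tau = 0.666667: gamma = (-0.175926, 0.291667), gamma' = (-0.111111, 0.250000); Gamma_xxx = 0.804827, Gamma_xxy = 0.000000, Gamma_xyy = 0.000000, Gamma_yxx = -0.424297, Gamma_yxy = 0.000000, Gamma_yyy = 0.000000
  tau = 0.833333: gamma = (-0.203704, 0.333333), gamma' = (-0.222222, 0.250000); Gamma_xxx = 0.822056, Gamma_xxy = 0.000000, Gamma_xyy = 0.000000, Gamma_yxx = -0.432904, Gamma_yxy = 0.000000, Gamma_yyy = 0.000000
  tau = 1.000000: gamma = (-0.250000, 0.375000), gamma' = (-0.333333, 0.250000); Gamma_xxx = 0.852329, Gamma_xxy = 0.000000, Gamma_xyy = 0.000000, Gamma_yxx = -0.447968, Gamma_yxy = 0.000000, Gamma_yyy = 0.000000
step 0: V^x = 1.0000, V^y = 1.0000
step 1: k1 = (-0.284110, 0.149323), k2 = (-0.174029, 0.091646), k3 = (-0.177381, 0.093411), k4 = (-0.084138, 0.044357); V <- V + (h/6)(k1 + 2k2 + 2k3 + k4): V^x = 0.9405, V^y = 1.0313
step 2: k1 = (-0.084104, 0.044339), k2 = (0.000000, 0.000000), k3 = (0.000000, 0.000000), k4 = (0.084104, -0.044339); V <- V + (h/6)(k1 + 2k2 + 2k3 + k4): V^x = 0.9405, V^y = 1.0313
step 3: k1 = (0.084104, -0.044339), k2 = (0.174370, -0.091825), k3 = (0.177118, -0.093272), k4 = (0.283978, -0.149253); V <- V + (h/6)(k1 + 2k2 + 2k3 + k4): V^x = 1.0000, V^y = 1.0000

Answer: V^x = 1.0000, V^y = 1.0000


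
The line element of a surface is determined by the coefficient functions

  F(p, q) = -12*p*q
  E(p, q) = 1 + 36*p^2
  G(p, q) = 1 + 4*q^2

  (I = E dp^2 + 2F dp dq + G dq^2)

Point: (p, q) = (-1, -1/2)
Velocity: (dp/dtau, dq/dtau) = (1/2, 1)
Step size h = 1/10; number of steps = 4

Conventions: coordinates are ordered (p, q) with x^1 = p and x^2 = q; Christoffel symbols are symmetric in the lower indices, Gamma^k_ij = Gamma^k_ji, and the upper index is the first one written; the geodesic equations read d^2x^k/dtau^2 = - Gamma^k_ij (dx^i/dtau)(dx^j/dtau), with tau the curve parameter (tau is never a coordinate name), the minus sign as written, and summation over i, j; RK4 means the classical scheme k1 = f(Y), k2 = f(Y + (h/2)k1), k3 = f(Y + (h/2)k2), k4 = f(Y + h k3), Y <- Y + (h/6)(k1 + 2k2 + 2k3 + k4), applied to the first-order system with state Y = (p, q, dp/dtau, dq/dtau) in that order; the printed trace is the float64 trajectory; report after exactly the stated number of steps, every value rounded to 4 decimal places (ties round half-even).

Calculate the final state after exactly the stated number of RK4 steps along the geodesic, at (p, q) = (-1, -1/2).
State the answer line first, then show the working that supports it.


Answer: p = -0.8080, q = -0.0990, dp/dtau = 0.4553, dq/dtau = 1.0045

f(Y) = (dp/dtau, dq/dtau, -Gamma^p_ij Y'^i Y'^j, -Gamma^q_ij Y'^i Y'^j) with the Gammas evaluated at the stage position; h = 0.100000; intermediate values shown to 6 dp
step 0: p = -1.0000, q = -0.5000, dp/dtau = 0.5000, dq/dtau = 1.0000
step 1:
  k1: at (p, q) = (-1.000000, -0.500000), (dp/dtau, dq/dtau) = (0.500000, 1.000000); Gamma_ppp = -0.947368, Gamma_ppq = 0.000000, Gamma_pqq = 0.315789, Gamma_qpp = 0.157895, Gamma_qpq = 0.000000, Gamma_qqq = -0.052632; k1 = (0.500000, 1.000000, -0.078947, 0.013158)
  k2: at (p, q) = (-0.975000, -0.450000), (dp/dtau, dq/dtau) = (0.496053, 1.000658); Gamma_ppp = -0.974121, Gamma_ppq = 0.000000, Gamma_pqq = 0.324707, Gamma_qpp = 0.149865, Gamma_qpq = 0.000000, Gamma_qqq = -0.049955; k2 = (0.496053, 1.000658, -0.085434, 0.013144)
  k3: at (p, q) = (-0.975197, -0.449967), (dp/dtau, dq/dtau) = (0.495728, 1.000657); Gamma_ppp = -0.973946, Gamma_ppq = 0.000000, Gamma_pqq = 0.324649, Gamma_qpp = 0.149797, Gamma_qpq = 0.000000, Gamma_qqq = -0.049932; k3 = (0.495728, 1.000657, -0.085732, 0.013186)
  k4: at (p, q) = (-0.950427, -0.399934), (dp/dtau, dq/dtau) = (0.491427, 1.001319); Gamma_ppp = -1.001650, Gamma_ppq = 0.000000, Gamma_pqq = 0.333883, Gamma_qpp = 0.140496, Gamma_qpq = 0.000000, Gamma_qqq = -0.046832; k4 = (0.491427, 1.001319, -0.092866, 0.013026)
  Y <- Y + (h/6)(k1 + 2k2 + 2k3 + k4): p = -0.9504, q = -0.3999, dp/dtau = 0.4914, dq/dtau = 1.0013
step 2:
  k1: at (p, q) = (-0.950417, -0.399934), (dp/dtau, dq/dtau) = (0.491431, 1.001314); Gamma_ppp = -1.001660, Gamma_ppq = 0.000000, Gamma_pqq = 0.333887, Gamma_qpp = 0.140499, Gamma_qpq = 0.000000, Gamma_qqq = -0.046833; k1 = (0.491431, 1.001314, -0.092859, 0.013025)
  k2: at (p, q) = (-0.925845, -0.349868), (dp/dtau, dq/dtau) = (0.486788, 1.001965); Gamma_ppp = -1.030356, Gamma_ppq = 0.000000, Gamma_pqq = 0.343452, Gamma_qpp = 0.129787, Gamma_qpq = 0.000000, Gamma_qqq = -0.043262; k2 = (0.486788, 1.001965, -0.100648, 0.012678)
  k3: at (p, q) = (-0.926077, -0.349836), (dp/dtau, dq/dtau) = (0.486399, 1.001948); Gamma_ppp = -1.030125, Gamma_ppq = 0.000000, Gamma_pqq = 0.343375, Gamma_qpp = 0.129714, Gamma_qpq = 0.000000, Gamma_qqq = -0.043238; k3 = (0.486399, 1.001948, -0.101003, 0.012718)
  k4: at (p, q) = (-0.901777, -0.299739), (dp/dtau, dq/dtau) = (0.481331, 1.002586); Gamma_ppp = -1.059715, Gamma_ppq = 0.000000, Gamma_pqq = 0.353238, Gamma_qpp = 0.117412, Gamma_qpq = 0.000000, Gamma_qqq = -0.039137; k4 = (0.481331, 1.002586, -0.109554, 0.012138)
  Y <- Y + (h/6)(k1 + 2k2 + 2k3 + k4): p = -0.9018, q = -0.2997, dp/dtau = 0.4813, dq/dtau = 1.0026
step 3:
  k1: at (p, q) = (-0.901765, -0.299739), (dp/dtau, dq/dtau) = (0.481336, 1.002580); Gamma_ppp = -1.059728, Gamma_ppq = 0.000000, Gamma_pqq = 0.353243, Gamma_qpp = 0.117415, Gamma_qpq = 0.000000, Gamma_qqq = -0.039138; k1 = (0.481336, 1.002580, -0.109546, 0.012137)
  k2: at (p, q) = (-0.877698, -0.249610), (dp/dtau, dq/dtau) = (0.475858, 1.003187); Gamma_ppp = -1.090235, Gamma_ppq = 0.000000, Gamma_pqq = 0.363412, Gamma_qpp = 0.103351, Gamma_qpq = 0.000000, Gamma_qqq = -0.034450; k2 = (0.475858, 1.003187, -0.118857, 0.011267)
  k3: at (p, q) = (-0.877972, -0.249579), (dp/dtau, dq/dtau) = (0.475393, 1.003143); Gamma_ppp = -1.089926, Gamma_ppq = 0.000000, Gamma_pqq = 0.363309, Gamma_qpp = 0.103277, Gamma_qpq = 0.000000, Gamma_qqq = -0.034426; k3 = (0.475393, 1.003143, -0.119275, 0.011302)
  k4: at (p, q) = (-0.854225, -0.199424), (dp/dtau, dq/dtau) = (0.469408, 1.003710); Gamma_ppp = -1.121181, Gamma_ppq = 0.000000, Gamma_pqq = 0.373727, Gamma_qpp = 0.087249, Gamma_qpq = 0.000000, Gamma_qqq = -0.029083; k4 = (0.469408, 1.003710, -0.129460, 0.010074)
  Y <- Y + (h/6)(k1 + 2k2 + 2k3 + k4): p = -0.8542, q = -0.1994, dp/dtau = 0.4694, dq/dtau = 1.0037
step 4:
  k1: at (p, q) = (-0.854211, -0.199423), (dp/dtau, dq/dtau) = (0.469415, 1.003702); Gamma_ppp = -1.121199, Gamma_ppq = 0.000000, Gamma_pqq = 0.373733, Gamma_qpp = 0.087251, Gamma_qpq = 0.000000, Gamma_qqq = -0.029084; k1 = (0.469415, 1.003702, -0.129449, 0.010074)
  k2: at (p, q) = (-0.830740, -0.149238), (dp/dtau, dq/dtau) = (0.462942, 1.004206); Gamma_ppp = -1.153195, Gamma_ppq = 0.000000, Gamma_pqq = 0.384398, Gamma_qpp = 0.069055, Gamma_qpq = 0.000000, Gamma_qqq = -0.023018; k2 = (0.462942, 1.004206, -0.140491, 0.008413)
  k3: at (p, q) = (-0.831063, -0.149213), (dp/dtau, dq/dtau) = (0.462390, 1.004123); Gamma_ppp = -1.152785, Gamma_ppq = 0.000000, Gamma_pqq = 0.384262, Gamma_qpp = 0.068992, Gamma_qpq = 0.000000, Gamma_qqq = -0.022997; k3 = (0.462390, 1.004123, -0.140966, 0.008437)
  k4: at (p, q) = (-0.807972, -0.099011), (dp/dtau, dq/dtau) = (0.455318, 1.004546); Gamma_ppp = -1.185256, Gamma_ppq = 0.000000, Gamma_pqq = 0.395085, Gamma_qpp = 0.048415, Gamma_qpq = 0.000000, Gamma_qqq = -0.016138; k4 = (0.455318, 1.004546, -0.152965, 0.006248)
  Y <- Y + (h/6)(k1 + 2k2 + 2k3 + k4): p = -0.8080, q = -0.0990, dp/dtau = 0.4553, dq/dtau = 1.0045
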